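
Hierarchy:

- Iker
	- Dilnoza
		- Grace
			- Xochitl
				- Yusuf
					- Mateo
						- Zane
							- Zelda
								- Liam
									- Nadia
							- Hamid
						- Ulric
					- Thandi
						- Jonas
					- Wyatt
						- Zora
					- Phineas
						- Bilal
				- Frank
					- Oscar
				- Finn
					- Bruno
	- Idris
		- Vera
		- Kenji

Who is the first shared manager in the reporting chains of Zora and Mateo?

Yusuf

Zora's chain of managers is Wyatt, Yusuf, Xochitl, Grace, Dilnoza, Iker. Mateo's chain of managers is Yusuf, Xochitl, Grace, Dilnoza, Iker. The first manager that appears in both chains is Yusuf.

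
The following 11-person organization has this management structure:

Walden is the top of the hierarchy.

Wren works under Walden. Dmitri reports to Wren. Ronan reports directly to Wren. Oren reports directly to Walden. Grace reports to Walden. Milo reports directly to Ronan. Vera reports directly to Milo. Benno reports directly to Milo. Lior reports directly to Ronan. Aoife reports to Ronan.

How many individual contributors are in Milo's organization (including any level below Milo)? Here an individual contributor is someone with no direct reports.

2

The people in Milo's organization with no one reporting to them are Benno, Vera. That is 2.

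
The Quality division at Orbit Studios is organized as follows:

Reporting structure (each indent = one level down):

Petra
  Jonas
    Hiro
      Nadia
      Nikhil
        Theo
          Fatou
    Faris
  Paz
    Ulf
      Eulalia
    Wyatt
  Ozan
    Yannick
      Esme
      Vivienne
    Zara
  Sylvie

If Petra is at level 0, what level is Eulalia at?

Chain from Eulalia up to Petra: Eulalia → Ulf → Paz → Petra. That is 3 steps up, so Eulalia is 3 levels below Petra.

3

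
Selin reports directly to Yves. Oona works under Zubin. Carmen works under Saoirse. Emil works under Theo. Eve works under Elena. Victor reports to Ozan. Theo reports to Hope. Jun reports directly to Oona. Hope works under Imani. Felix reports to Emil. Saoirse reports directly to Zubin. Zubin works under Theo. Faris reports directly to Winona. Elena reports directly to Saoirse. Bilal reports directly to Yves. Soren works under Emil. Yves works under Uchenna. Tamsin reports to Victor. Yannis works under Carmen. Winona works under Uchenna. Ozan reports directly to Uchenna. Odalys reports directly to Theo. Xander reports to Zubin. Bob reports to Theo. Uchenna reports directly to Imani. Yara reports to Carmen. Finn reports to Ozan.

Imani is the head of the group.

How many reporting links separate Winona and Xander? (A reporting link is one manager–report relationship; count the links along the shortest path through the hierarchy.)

Winona is 2 levels below Imani, and Xander is 4 levels below Imani (their lowest common manager). The shortest path runs up from Winona to Imani and back down to Xander: 2 + 4 = 6 links.

6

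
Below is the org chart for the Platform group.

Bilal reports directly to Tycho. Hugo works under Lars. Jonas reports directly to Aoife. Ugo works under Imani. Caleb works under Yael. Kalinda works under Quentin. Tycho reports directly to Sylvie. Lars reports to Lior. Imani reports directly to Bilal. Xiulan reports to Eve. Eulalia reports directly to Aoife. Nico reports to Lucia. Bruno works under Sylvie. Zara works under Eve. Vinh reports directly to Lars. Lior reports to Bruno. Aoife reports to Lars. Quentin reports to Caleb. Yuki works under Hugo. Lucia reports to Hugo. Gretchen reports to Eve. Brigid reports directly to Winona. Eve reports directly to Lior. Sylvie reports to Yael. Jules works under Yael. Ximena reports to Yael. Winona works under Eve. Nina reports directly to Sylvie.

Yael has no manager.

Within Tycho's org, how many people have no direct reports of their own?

1

The only person in Tycho's organization with no one reporting to them is Ugo. That is 1.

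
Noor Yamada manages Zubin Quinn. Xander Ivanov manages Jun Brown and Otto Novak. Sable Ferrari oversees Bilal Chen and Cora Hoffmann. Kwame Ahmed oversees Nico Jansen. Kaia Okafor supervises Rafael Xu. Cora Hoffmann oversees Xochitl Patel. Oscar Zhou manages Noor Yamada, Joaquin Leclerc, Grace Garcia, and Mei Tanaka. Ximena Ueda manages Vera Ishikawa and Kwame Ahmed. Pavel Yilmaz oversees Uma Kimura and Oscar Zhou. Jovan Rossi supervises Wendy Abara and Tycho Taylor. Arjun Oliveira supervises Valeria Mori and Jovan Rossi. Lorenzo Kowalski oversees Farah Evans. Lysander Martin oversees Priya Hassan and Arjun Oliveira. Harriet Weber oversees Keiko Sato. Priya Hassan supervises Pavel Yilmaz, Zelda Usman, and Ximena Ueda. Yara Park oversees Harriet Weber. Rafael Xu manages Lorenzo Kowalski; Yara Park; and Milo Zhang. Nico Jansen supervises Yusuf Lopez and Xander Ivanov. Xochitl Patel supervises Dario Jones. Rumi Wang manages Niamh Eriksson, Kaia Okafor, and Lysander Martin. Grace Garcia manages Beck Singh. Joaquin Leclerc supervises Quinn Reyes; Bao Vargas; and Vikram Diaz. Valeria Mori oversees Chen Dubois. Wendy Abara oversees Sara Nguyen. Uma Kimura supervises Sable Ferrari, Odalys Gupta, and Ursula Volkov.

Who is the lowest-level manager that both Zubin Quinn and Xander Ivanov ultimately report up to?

Zubin Quinn's chain of managers is Noor Yamada, Oscar Zhou, Pavel Yilmaz, Priya Hassan, Lysander Martin, Rumi Wang. Xander Ivanov's chain of managers is Nico Jansen, Kwame Ahmed, Ximena Ueda, Priya Hassan, Lysander Martin, Rumi Wang. The first manager that appears in both chains is Priya Hassan.

Priya Hassan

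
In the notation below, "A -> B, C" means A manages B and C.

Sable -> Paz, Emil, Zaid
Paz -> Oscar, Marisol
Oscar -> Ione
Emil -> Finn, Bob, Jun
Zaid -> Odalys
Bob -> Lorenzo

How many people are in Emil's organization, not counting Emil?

4

Emil directly manages Finn, Bob, Jun. Finn has no reports. Under Bob: Lorenzo (1). Jun has no reports. So Emil's organization is 3 direct reports plus everyone under them: 1 + 2 + 1 = 4.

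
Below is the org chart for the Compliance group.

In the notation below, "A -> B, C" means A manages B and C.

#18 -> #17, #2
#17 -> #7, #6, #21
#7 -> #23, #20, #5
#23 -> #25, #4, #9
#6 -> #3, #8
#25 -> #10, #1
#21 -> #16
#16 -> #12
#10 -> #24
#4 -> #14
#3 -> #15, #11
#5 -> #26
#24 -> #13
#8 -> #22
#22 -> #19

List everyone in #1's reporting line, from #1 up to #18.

#1 reports to #25. #25 reports to #23. #23 reports to #7. #7 reports to #17. #17 reports to #18. #18 is at the top.

#1 -> #25 -> #23 -> #7 -> #17 -> #18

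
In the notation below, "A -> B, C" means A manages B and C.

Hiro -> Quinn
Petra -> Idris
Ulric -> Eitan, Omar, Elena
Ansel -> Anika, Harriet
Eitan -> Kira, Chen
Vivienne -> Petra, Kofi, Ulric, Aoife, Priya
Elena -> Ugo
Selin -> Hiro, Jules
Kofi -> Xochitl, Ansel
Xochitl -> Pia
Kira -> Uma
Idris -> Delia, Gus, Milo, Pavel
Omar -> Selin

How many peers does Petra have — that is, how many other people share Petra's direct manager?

Petra reports to Vivienne. Vivienne's other direct reports are Kofi, Ulric, Aoife, Priya — 4 peers.

4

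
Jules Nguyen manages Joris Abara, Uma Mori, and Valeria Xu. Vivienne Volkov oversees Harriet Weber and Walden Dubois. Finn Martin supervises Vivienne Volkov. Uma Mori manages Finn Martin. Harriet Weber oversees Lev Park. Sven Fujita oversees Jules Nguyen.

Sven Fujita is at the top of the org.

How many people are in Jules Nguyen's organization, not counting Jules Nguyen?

Jules Nguyen directly manages Joris Abara, Uma Mori, Valeria Xu. Joris Abara has no reports. Under Uma Mori: Finn Martin, Vivienne Volkov, Walden Dubois, Harriet Weber, Lev Park (5). Valeria Xu has no reports. So Jules Nguyen's organization is 3 direct reports plus everyone under them: 1 + 6 + 1 = 8.

8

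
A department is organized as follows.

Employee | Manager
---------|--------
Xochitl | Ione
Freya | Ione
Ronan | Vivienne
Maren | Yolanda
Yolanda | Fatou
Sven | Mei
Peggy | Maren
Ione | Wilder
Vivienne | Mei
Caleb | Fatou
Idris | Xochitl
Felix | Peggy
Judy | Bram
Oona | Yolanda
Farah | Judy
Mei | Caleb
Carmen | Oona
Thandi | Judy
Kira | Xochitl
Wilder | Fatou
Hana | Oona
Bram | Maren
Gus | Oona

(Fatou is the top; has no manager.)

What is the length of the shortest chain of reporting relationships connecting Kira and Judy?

Kira is 4 levels below Fatou, and Judy is 4 levels below Fatou (their lowest common manager). The shortest path runs up from Kira to Fatou and back down to Judy: 4 + 4 = 8 links.

8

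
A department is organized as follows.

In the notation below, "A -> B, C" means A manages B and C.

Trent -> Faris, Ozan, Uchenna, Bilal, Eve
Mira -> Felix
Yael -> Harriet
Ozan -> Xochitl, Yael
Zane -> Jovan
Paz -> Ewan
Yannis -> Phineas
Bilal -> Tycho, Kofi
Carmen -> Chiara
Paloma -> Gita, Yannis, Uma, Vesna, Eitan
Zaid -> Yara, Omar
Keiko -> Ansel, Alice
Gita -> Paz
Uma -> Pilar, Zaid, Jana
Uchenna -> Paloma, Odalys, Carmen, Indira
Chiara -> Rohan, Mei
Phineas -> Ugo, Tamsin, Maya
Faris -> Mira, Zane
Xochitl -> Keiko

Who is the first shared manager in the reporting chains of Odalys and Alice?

Odalys's chain of managers is Uchenna, Trent. Alice's chain of managers is Keiko, Xochitl, Ozan, Trent. The first manager that appears in both chains is Trent.

Trent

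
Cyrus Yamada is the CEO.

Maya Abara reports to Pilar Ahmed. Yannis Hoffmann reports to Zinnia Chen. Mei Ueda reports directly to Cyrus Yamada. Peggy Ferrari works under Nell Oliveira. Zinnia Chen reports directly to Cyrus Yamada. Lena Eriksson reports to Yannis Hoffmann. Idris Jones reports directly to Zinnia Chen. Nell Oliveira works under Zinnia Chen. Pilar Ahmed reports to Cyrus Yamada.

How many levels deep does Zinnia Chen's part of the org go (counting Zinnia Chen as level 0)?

2

The longest chain under Zinnia Chen runs Zinnia Chen → Yannis Hoffmann → Lena Eriksson, which is 2 levels below Zinnia Chen.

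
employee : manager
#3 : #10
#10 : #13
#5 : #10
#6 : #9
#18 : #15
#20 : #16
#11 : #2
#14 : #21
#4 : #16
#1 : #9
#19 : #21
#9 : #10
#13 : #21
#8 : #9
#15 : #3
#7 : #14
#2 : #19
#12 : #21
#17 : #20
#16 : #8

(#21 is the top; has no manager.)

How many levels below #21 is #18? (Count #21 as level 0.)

Chain from #18 up to #21: #18 → #15 → #3 → #10 → #13 → #21. That is 5 steps up, so #18 is 5 levels below #21.

5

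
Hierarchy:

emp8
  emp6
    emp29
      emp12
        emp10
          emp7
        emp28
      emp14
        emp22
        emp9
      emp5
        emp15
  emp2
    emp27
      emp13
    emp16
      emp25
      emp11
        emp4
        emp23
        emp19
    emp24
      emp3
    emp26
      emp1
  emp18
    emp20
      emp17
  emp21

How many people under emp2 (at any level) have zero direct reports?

The people in emp2's organization with no one reporting to them are emp1, emp3, emp19, emp23, emp4, emp25, emp13. That is 7.

7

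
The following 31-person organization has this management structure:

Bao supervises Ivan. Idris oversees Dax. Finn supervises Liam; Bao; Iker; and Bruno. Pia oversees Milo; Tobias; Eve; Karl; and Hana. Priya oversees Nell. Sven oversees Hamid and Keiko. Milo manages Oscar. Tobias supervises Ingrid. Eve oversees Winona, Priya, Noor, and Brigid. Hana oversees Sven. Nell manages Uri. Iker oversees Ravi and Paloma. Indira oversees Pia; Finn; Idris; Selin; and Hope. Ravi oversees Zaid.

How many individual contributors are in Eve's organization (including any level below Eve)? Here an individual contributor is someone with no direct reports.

The people in Eve's organization with no one reporting to them are Brigid, Winona, Noor, Uri. That is 4.

4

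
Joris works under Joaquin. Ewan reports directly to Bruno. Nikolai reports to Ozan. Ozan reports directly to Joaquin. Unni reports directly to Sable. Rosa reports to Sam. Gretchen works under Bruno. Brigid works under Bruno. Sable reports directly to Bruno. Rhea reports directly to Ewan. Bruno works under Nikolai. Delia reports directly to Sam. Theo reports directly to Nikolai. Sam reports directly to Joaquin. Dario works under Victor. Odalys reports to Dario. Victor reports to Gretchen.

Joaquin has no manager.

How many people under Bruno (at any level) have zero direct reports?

4

The people in Bruno's organization with no one reporting to them are Brigid, Unni, Odalys, Rhea. That is 4.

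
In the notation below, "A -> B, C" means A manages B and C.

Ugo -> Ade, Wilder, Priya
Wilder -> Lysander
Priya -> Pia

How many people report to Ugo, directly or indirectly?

5

Ugo directly manages Ade, Wilder, Priya. Ade has no reports. Under Wilder: Lysander (1). Under Priya: Pia (1). So Ugo's organization is 3 direct reports plus everyone under them: 1 + 2 + 2 = 5.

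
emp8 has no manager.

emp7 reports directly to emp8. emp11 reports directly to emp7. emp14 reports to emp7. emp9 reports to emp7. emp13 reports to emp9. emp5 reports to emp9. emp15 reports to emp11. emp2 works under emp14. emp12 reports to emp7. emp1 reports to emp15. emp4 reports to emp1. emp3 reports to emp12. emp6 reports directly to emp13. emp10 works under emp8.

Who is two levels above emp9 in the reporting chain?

emp8

emp9 reports to emp7, and emp7 reports to emp8. So emp9's skip-level manager is emp8.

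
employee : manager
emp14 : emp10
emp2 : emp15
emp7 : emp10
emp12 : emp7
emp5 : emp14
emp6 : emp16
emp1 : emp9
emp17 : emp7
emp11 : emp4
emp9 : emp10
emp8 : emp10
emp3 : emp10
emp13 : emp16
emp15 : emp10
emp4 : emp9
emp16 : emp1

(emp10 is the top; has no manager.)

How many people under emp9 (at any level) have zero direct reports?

3

The people in emp9's organization with no one reporting to them are emp11, emp6, emp13. That is 3.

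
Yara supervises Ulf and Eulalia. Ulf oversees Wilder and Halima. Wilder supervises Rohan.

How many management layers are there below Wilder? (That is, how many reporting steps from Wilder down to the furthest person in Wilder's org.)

The longest chain under Wilder runs Wilder → Rohan, which is 1 level below Wilder.

1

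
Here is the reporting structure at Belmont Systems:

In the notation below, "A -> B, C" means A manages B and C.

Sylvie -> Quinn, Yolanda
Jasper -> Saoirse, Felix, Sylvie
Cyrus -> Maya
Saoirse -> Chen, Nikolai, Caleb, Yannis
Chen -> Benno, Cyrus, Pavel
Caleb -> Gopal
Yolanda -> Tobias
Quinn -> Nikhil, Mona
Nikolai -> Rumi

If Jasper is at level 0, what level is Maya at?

Chain from Maya up to Jasper: Maya → Cyrus → Chen → Saoirse → Jasper. That is 4 steps up, so Maya is 4 levels below Jasper.

4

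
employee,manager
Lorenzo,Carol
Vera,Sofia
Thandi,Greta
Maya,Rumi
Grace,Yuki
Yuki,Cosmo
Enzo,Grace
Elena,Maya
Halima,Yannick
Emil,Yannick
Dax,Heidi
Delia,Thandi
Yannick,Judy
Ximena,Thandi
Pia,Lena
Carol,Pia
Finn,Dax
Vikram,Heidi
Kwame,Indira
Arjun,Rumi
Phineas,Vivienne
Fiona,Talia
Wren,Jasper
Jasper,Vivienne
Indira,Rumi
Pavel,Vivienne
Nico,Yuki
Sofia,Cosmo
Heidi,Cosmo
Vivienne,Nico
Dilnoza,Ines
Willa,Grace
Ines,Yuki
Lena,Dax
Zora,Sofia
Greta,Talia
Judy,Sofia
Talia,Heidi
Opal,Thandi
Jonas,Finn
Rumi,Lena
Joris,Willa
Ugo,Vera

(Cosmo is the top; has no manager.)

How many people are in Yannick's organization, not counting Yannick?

Yannick directly manages Emil, Halima. Emil has no reports. Halima has no reports. So Yannick's organization is 2 direct reports plus everyone under them: 1 + 1 = 2.

2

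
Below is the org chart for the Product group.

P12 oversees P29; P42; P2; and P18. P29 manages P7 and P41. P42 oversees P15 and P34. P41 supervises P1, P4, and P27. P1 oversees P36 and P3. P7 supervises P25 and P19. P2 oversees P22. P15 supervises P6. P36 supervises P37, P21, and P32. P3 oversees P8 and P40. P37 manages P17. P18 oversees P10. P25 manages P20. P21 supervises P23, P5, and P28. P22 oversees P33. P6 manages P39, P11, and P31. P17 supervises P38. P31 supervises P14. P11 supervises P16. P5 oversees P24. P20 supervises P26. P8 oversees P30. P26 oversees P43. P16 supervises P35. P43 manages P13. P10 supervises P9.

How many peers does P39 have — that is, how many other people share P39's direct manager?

2

P39 reports to P6. P6's other direct reports are P31, P11 — 2 peers.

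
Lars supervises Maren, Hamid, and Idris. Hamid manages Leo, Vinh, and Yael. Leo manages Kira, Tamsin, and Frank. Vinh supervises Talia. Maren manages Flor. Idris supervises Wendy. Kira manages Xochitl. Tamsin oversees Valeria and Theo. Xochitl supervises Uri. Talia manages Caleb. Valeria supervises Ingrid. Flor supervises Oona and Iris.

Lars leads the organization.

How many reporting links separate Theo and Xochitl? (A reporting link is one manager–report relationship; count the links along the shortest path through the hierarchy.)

4

Theo is 2 levels below Leo, and Xochitl is 2 levels below Leo (their lowest common manager). The shortest path runs up from Theo to Leo and back down to Xochitl: 2 + 2 = 4 links.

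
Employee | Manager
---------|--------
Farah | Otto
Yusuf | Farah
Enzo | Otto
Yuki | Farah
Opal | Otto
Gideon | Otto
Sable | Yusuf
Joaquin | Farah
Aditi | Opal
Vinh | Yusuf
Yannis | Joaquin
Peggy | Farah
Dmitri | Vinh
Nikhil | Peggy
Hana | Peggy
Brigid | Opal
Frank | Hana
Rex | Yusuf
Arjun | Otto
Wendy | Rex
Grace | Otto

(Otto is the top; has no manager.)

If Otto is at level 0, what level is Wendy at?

4

Chain from Wendy up to Otto: Wendy → Rex → Yusuf → Farah → Otto. That is 4 steps up, so Wendy is 4 levels below Otto.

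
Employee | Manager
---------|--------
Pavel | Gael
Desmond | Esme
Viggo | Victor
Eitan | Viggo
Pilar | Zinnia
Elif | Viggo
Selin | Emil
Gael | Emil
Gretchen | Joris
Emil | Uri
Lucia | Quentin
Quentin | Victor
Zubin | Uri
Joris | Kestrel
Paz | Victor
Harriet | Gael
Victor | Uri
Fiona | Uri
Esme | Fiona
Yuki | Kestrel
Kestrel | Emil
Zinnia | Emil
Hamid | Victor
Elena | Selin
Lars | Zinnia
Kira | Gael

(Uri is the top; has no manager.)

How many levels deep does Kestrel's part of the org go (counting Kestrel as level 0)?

2

The longest chain under Kestrel runs Kestrel → Joris → Gretchen, which is 2 levels below Kestrel.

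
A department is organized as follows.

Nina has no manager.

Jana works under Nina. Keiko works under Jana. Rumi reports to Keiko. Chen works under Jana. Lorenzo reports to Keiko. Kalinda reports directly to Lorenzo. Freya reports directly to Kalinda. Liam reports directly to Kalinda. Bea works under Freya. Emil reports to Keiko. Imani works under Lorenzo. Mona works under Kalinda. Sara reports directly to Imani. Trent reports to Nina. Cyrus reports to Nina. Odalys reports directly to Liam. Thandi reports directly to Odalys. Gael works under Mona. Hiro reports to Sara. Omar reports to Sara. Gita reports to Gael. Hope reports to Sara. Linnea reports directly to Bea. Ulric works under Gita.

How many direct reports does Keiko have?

3

Keiko directly manages Rumi, Lorenzo, Emil. That is 3 direct reports.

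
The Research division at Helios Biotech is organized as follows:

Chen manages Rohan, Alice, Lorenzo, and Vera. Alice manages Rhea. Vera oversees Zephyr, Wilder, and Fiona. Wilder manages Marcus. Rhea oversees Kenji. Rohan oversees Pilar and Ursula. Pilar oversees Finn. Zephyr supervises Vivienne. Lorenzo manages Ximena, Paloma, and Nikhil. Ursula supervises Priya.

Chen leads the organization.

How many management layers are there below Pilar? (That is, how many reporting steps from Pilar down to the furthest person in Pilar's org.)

The longest chain under Pilar runs Pilar → Finn, which is 1 level below Pilar.

1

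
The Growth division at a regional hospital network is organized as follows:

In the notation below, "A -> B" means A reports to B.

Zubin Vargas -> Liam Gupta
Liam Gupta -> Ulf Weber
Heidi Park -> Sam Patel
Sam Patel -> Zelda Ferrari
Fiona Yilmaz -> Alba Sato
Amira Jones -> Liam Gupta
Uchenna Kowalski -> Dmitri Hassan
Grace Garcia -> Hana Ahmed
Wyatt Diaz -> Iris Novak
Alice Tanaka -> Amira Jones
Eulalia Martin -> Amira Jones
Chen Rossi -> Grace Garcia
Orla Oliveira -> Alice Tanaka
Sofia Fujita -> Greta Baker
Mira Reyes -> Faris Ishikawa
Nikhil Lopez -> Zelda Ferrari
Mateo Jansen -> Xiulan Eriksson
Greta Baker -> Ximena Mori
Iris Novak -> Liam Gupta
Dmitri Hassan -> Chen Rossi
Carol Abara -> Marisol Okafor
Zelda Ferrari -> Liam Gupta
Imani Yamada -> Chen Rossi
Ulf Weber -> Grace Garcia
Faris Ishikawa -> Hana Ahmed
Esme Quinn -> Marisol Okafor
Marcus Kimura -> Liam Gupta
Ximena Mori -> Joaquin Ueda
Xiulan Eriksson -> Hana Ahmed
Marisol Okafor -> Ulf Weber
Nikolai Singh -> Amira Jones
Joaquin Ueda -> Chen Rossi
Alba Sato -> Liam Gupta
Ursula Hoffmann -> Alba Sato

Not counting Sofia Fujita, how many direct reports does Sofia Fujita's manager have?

Sofia Fujita reports to Greta Baker, and Greta Baker has no other direct reports. Sofia Fujita has 0 peers.

0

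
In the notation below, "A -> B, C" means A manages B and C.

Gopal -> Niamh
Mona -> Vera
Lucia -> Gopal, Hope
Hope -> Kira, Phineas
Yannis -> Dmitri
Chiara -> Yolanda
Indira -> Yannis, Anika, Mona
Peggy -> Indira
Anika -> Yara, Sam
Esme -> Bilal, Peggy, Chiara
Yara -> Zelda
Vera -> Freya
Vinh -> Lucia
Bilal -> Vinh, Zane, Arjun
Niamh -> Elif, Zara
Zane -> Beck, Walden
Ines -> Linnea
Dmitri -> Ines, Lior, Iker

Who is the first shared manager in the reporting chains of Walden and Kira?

Bilal

Walden's chain of managers is Zane, Bilal, Esme. Kira's chain of managers is Hope, Lucia, Vinh, Bilal, Esme. The first manager that appears in both chains is Bilal.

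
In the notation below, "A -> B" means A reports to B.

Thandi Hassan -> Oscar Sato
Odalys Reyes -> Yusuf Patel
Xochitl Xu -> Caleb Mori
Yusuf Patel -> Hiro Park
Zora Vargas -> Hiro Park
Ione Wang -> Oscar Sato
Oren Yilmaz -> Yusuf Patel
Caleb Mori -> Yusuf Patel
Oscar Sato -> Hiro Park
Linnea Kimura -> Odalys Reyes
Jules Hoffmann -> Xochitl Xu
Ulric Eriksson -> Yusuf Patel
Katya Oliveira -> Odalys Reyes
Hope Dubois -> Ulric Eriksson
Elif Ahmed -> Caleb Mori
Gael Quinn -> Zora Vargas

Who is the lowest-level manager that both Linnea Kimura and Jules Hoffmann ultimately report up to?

Yusuf Patel

Linnea Kimura's chain of managers is Odalys Reyes, Yusuf Patel, Hiro Park. Jules Hoffmann's chain of managers is Xochitl Xu, Caleb Mori, Yusuf Patel, Hiro Park. The first manager that appears in both chains is Yusuf Patel.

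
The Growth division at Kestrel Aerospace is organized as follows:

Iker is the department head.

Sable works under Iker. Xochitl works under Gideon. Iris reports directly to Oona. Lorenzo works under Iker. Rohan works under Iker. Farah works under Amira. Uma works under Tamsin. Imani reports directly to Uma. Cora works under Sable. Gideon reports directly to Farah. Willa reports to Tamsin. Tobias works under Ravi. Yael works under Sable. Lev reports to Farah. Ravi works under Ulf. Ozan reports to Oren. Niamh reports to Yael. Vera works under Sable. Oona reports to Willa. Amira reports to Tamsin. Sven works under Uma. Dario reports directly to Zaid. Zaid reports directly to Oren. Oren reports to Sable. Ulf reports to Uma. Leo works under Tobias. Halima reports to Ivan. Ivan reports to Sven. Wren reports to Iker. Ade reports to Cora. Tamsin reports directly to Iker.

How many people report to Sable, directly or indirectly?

9

Sable directly manages Oren, Cora, Yael, Vera. Under Oren: Zaid, Dario, Ozan (3). Under Cora: Ade (1). Under Yael: Niamh (1). Vera has no reports. So Sable's organization is 4 direct reports plus everyone under them: 4 + 2 + 2 + 1 = 9.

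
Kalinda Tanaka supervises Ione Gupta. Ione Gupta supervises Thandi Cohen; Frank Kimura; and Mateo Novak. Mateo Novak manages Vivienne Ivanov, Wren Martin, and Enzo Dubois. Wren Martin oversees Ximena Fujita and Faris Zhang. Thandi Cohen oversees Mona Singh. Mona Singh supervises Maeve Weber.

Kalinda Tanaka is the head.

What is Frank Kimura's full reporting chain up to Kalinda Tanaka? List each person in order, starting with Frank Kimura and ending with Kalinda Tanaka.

Frank Kimura -> Ione Gupta -> Kalinda Tanaka

Frank Kimura reports to Ione Gupta. Ione Gupta reports to Kalinda Tanaka. Kalinda Tanaka is at the top.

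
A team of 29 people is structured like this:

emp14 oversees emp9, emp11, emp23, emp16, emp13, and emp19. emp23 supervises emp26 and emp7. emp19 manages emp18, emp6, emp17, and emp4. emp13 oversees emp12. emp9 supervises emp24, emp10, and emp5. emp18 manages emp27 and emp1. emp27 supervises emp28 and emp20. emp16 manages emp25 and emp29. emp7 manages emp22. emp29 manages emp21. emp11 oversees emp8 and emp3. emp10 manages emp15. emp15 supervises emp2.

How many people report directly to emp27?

emp27 directly manages emp20, emp28. That is 2 direct reports.

2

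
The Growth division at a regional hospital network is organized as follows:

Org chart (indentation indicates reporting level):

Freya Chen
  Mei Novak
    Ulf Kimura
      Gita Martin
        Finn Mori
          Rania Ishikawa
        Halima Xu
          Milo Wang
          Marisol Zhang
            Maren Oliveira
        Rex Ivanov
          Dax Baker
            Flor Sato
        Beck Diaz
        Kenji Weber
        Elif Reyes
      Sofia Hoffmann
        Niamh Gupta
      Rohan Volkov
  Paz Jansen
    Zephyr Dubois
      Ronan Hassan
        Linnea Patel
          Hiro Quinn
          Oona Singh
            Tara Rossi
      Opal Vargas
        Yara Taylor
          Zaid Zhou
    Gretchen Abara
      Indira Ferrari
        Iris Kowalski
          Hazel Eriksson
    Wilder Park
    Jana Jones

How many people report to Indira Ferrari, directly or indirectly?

Indira Ferrari directly manages Iris Kowalski. Under Iris Kowalski: Hazel Eriksson (1). That's 2 in total.

2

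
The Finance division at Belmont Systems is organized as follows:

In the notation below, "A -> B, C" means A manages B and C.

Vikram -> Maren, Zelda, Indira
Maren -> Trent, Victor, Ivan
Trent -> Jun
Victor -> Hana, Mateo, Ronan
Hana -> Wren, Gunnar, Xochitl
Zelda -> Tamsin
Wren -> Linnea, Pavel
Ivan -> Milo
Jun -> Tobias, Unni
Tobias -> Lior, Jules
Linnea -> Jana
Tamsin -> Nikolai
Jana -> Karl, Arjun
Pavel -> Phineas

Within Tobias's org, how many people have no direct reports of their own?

2

The people in Tobias's organization with no one reporting to them are Jules, Lior. That is 2.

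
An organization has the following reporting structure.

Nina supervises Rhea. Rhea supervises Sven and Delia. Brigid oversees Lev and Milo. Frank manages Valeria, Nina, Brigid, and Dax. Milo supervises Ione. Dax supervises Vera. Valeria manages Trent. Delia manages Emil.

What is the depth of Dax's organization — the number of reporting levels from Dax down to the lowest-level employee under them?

1

The longest chain under Dax runs Dax → Vera, which is 1 level below Dax.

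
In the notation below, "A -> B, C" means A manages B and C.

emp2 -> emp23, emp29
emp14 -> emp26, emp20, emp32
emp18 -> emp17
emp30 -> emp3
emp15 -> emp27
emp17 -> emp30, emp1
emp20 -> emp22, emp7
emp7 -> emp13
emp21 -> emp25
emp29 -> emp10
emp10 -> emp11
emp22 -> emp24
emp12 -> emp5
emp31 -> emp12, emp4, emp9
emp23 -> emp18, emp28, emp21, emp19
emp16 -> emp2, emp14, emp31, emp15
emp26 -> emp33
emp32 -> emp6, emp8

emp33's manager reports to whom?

emp14

emp33 reports to emp26, and emp26 reports to emp14. So emp33's skip-level manager is emp14.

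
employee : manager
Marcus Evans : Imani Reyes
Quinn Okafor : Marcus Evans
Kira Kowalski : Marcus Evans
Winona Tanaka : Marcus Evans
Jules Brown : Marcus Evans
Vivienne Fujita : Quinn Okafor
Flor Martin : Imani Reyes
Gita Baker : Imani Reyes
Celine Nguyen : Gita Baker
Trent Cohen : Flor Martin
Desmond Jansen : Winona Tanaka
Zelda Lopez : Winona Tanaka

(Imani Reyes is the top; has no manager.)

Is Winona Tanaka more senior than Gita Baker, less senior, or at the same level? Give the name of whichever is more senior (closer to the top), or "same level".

Gita Baker

Winona Tanaka is 2 levels below Imani Reyes; Gita Baker is 1. Gita Baker is higher.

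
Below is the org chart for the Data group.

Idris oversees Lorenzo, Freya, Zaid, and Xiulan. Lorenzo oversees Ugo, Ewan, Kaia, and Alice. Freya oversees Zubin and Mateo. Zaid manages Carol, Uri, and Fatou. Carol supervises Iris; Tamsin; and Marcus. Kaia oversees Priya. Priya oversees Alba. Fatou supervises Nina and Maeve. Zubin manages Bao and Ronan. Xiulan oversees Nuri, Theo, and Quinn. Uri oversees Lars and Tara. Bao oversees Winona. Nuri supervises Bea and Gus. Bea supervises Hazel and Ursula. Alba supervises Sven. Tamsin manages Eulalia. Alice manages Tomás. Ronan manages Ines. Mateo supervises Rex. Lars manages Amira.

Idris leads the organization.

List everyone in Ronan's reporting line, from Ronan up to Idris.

Ronan -> Zubin -> Freya -> Idris

Ronan reports to Zubin. Zubin reports to Freya. Freya reports to Idris. Idris is at the top.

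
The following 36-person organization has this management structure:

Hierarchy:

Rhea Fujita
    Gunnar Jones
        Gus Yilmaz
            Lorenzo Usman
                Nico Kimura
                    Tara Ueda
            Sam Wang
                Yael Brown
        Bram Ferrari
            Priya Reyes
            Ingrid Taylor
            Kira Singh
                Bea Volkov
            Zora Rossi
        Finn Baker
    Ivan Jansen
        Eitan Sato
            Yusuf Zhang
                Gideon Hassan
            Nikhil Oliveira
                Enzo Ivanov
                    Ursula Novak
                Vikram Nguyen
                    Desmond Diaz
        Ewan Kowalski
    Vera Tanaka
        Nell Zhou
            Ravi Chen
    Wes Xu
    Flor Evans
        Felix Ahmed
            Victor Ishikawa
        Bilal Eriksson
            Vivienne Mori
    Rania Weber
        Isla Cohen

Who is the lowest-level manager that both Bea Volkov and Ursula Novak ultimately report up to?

Rhea Fujita

Bea Volkov's chain of managers is Kira Singh, Bram Ferrari, Gunnar Jones, Rhea Fujita. Ursula Novak's chain of managers is Enzo Ivanov, Nikhil Oliveira, Eitan Sato, Ivan Jansen, Rhea Fujita. The first manager that appears in both chains is Rhea Fujita.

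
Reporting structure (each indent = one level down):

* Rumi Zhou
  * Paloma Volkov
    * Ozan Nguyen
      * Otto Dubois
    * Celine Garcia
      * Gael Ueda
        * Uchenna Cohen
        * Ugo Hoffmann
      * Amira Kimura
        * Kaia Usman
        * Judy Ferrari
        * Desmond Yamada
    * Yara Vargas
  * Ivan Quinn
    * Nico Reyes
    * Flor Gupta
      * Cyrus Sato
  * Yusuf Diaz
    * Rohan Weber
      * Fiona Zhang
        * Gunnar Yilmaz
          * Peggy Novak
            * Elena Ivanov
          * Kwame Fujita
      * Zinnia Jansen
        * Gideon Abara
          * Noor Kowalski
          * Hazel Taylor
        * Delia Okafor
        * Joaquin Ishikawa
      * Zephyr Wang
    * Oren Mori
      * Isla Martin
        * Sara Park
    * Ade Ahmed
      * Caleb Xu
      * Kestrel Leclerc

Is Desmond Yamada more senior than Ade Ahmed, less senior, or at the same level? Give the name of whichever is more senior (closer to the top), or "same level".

Ade Ahmed

Desmond Yamada is 4 levels below Rumi Zhou; Ade Ahmed is 2. Ade Ahmed is higher.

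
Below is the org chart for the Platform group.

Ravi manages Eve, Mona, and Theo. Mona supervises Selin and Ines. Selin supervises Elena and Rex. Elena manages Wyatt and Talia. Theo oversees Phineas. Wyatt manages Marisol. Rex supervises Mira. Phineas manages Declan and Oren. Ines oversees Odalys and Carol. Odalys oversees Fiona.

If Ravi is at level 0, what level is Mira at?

4

Chain from Mira up to Ravi: Mira → Rex → Selin → Mona → Ravi. That is 4 steps up, so Mira is 4 levels below Ravi.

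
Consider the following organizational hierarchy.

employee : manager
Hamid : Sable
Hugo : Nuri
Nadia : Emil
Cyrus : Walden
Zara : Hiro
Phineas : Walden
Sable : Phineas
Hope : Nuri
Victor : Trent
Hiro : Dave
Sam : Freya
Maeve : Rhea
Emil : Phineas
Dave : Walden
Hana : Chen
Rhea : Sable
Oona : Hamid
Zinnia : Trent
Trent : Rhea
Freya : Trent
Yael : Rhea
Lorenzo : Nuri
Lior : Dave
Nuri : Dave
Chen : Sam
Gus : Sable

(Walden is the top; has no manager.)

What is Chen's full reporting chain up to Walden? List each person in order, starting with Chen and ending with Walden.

Chen reports to Sam. Sam reports to Freya. Freya reports to Trent. Trent reports to Rhea. Rhea reports to Sable. Sable reports to Phineas. Phineas reports to Walden. Walden is at the top.

Chen -> Sam -> Freya -> Trent -> Rhea -> Sable -> Phineas -> Walden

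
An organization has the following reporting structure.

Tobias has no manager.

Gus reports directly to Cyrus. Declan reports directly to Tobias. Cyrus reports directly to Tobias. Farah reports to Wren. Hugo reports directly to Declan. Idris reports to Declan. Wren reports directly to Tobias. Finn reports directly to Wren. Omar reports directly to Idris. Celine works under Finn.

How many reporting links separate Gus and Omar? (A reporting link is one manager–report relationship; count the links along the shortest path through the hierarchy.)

Gus is 2 levels below Tobias, and Omar is 3 levels below Tobias (their lowest common manager). The shortest path runs up from Gus to Tobias and back down to Omar: 2 + 3 = 5 links.

5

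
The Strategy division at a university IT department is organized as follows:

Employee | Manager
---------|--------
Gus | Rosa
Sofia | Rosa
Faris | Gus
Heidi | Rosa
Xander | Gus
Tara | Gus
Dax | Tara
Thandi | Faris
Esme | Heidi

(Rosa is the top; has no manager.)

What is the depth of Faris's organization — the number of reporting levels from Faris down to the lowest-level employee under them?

The longest chain under Faris runs Faris → Thandi, which is 1 level below Faris.

1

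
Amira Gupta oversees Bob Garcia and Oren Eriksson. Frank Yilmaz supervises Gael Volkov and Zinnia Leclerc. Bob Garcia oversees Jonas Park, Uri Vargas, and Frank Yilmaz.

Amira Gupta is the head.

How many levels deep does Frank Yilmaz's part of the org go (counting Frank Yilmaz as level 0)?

The longest chain under Frank Yilmaz runs Frank Yilmaz → Gael Volkov, which is 1 level below Frank Yilmaz.

1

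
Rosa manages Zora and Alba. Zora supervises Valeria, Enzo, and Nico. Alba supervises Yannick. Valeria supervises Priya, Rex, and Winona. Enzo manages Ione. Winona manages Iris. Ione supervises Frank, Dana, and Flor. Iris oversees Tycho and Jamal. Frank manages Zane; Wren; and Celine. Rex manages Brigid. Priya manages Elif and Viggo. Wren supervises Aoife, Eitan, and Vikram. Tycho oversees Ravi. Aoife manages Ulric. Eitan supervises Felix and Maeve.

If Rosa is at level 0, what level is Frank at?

4

Chain from Frank up to Rosa: Frank → Ione → Enzo → Zora → Rosa. That is 4 steps up, so Frank is 4 levels below Rosa.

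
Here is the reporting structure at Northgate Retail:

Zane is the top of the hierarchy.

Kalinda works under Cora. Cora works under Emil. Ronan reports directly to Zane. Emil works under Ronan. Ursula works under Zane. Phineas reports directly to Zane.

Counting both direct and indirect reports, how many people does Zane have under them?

6

Zane directly manages Ronan, Phineas, Ursula. Under Ronan: Emil, Cora, Kalinda (3). Phineas has no reports. Ursula has no reports. So Zane's organization is 3 direct reports plus everyone under them: 4 + 1 + 1 = 6.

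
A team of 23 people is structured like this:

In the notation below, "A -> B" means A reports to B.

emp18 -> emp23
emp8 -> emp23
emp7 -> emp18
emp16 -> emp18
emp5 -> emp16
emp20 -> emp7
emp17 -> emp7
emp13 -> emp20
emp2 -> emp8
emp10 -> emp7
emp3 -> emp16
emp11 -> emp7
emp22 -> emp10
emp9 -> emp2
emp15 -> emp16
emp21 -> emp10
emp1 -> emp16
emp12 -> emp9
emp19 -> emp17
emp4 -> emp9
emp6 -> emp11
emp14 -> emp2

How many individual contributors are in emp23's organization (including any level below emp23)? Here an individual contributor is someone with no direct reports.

12

The people in emp23's organization with no one reporting to them are emp14, emp4, emp12, emp1, emp15, emp3, emp5, emp6, emp21, emp22, emp19, emp13. That is 12.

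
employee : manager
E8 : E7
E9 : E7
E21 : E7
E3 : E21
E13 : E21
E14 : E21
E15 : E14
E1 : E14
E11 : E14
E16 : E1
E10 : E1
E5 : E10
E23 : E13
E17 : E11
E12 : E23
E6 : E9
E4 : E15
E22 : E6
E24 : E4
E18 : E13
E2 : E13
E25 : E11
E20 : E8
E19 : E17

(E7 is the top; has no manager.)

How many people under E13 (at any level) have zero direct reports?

3

The people in E13's organization with no one reporting to them are E2, E18, E12. That is 3.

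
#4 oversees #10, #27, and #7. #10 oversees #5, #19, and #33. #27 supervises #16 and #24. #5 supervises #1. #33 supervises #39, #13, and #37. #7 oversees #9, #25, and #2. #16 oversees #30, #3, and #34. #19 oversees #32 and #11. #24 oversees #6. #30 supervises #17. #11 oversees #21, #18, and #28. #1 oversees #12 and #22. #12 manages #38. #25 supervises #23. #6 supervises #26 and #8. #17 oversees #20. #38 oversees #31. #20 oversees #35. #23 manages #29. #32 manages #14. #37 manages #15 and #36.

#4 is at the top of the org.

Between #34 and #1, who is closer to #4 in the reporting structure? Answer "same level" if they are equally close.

same level

Both #34 and #1 are 3 levels below #4.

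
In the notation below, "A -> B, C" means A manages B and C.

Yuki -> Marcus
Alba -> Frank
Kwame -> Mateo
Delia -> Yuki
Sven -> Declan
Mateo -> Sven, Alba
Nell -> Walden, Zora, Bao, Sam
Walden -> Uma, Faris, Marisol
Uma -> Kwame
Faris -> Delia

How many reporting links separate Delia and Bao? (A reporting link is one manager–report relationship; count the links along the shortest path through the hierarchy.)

Delia is 3 levels below Nell, and Bao is 1 level below Nell (their lowest common manager). The shortest path runs up from Delia to Nell and back down to Bao: 3 + 1 = 4 links.

4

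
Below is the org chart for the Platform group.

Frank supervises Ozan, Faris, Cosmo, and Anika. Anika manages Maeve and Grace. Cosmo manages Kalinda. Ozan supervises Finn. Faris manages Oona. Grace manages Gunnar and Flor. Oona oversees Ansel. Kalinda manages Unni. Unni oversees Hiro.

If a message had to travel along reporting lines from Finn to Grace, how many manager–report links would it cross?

Finn is 2 levels below Frank, and Grace is 2 levels below Frank (their lowest common manager). The shortest path runs up from Finn to Frank and back down to Grace: 2 + 2 = 4 links.

4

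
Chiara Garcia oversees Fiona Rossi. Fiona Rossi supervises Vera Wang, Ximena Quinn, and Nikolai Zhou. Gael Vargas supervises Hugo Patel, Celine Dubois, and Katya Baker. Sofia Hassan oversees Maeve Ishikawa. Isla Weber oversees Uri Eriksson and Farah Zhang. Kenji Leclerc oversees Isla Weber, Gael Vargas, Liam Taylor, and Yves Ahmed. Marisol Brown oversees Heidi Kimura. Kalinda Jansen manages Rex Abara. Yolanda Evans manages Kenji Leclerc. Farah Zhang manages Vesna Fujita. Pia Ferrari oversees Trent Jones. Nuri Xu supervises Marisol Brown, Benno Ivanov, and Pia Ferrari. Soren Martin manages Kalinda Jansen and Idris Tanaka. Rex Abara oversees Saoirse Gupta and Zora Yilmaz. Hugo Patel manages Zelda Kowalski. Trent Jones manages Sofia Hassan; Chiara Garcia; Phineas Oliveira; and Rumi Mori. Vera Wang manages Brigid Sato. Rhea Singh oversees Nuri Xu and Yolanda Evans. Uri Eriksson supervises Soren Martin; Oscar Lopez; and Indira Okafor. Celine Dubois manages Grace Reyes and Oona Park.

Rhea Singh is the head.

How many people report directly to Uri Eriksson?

Uri Eriksson directly manages Soren Martin, Oscar Lopez, Indira Okafor. That is 3 direct reports.

3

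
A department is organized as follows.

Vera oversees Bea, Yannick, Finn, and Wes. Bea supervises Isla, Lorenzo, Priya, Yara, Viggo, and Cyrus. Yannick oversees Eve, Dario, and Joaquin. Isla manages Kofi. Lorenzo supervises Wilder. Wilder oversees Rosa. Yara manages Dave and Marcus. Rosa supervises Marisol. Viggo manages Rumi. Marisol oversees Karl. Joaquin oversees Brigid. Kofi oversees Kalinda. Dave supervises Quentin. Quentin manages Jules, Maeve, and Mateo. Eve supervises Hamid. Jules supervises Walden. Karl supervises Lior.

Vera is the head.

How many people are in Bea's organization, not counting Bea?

21

Bea directly manages Isla, Lorenzo, Priya, Yara, Viggo, Cyrus. Under Isla: Kofi, Kalinda (2). Under Lorenzo: Wilder, Rosa, Marisol, Karl, Lior (5). Priya has no reports. Under Yara: Marcus, Dave, Quentin, Mateo, Maeve, Jules, Walden (7). Under Viggo: Rumi (1). Cyrus has no reports. So Bea's organization is 6 direct reports plus everyone under them: 3 + 6 + 1 + 8 + 2 + 1 = 21.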